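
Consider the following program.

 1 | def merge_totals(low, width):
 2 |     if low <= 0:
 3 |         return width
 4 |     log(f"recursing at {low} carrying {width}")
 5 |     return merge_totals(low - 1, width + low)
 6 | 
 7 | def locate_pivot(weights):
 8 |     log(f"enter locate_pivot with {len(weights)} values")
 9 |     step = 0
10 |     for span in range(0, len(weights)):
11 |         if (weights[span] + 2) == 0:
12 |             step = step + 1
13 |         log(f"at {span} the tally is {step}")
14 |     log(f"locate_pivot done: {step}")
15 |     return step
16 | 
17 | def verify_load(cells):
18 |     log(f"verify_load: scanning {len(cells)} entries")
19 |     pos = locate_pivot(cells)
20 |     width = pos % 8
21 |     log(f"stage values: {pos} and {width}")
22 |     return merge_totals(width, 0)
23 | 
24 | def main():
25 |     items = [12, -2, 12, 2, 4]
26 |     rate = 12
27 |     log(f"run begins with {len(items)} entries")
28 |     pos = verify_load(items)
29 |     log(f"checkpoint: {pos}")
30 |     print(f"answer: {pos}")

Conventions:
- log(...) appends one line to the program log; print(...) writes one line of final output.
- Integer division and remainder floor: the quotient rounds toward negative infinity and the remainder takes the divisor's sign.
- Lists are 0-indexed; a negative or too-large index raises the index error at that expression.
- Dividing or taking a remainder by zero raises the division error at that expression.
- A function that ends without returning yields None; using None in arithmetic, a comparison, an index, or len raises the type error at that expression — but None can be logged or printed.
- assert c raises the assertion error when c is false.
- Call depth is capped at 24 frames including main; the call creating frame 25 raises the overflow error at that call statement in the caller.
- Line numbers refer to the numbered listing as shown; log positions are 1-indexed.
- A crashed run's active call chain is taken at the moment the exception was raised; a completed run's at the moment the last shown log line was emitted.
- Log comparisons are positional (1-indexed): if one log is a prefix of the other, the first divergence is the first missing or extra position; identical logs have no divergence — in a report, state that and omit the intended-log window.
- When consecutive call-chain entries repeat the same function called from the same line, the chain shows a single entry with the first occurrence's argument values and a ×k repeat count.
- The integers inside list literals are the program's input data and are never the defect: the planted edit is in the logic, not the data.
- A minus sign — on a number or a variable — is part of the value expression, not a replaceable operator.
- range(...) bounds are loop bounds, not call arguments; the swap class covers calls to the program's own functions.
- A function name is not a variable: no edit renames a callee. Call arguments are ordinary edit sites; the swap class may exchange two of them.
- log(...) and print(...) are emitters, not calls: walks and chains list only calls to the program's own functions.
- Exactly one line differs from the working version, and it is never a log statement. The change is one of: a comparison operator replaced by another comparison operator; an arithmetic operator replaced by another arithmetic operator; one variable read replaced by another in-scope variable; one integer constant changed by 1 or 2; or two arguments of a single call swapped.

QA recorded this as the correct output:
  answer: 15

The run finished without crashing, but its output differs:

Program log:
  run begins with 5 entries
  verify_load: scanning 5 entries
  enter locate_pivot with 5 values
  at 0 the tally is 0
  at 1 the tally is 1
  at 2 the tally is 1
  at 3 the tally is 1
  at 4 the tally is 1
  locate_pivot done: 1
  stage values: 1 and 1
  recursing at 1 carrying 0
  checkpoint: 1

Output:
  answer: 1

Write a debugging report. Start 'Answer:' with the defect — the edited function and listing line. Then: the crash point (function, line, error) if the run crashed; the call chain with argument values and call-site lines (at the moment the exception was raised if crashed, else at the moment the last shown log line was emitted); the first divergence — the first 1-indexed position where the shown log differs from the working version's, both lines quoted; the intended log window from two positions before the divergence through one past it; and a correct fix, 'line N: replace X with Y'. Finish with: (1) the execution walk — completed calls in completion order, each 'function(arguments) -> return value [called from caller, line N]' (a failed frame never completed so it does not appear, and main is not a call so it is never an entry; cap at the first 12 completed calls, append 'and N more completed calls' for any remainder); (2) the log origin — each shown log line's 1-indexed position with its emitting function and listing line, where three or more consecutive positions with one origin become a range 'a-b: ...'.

Answer: the defect is in locate_pivot at line 11.
Key observation: Log line 4 is where behavior first shows: 'at 0 the tally is 0' appears instead of 'at 0 the tally is 1'.
Call chain: main.
First divergence: position 4 — shown 'at 0 the tally is 0', intended 'at 0 the tally is 1'.
Intended log window:
  2: verify_load: scanning 5 entries
  3: enter locate_pivot with 5 values
  4: at 0 the tally is 1
  5: at 1 the tally is 2
Execution walk:
  locate_pivot([12, -2, 12, 2, 4]) -> 1  [called from verify_load, line 19]
  merge_totals(0, 1) -> 1  [called from merge_totals, line 5]
  merge_totals(1, 0) -> 1  [called from verify_load, line 22]
  verify_load([12, -2, 12, 2, 4]) -> 1  [called from main, line 28]
Log line origins:
  1: emitted by main (line 27)
  2: emitted by verify_load (line 18)
  3: emitted by locate_pivot (line 8)
  4-8: emitted by locate_pivot (line 13)
  9: emitted by locate_pivot (line 14)
  10: emitted by verify_load (line 21)
  11: emitted by merge_totals (line 4)
  12: emitted by main (line 29)
A correct fix: line 11: replace `+` with `%`.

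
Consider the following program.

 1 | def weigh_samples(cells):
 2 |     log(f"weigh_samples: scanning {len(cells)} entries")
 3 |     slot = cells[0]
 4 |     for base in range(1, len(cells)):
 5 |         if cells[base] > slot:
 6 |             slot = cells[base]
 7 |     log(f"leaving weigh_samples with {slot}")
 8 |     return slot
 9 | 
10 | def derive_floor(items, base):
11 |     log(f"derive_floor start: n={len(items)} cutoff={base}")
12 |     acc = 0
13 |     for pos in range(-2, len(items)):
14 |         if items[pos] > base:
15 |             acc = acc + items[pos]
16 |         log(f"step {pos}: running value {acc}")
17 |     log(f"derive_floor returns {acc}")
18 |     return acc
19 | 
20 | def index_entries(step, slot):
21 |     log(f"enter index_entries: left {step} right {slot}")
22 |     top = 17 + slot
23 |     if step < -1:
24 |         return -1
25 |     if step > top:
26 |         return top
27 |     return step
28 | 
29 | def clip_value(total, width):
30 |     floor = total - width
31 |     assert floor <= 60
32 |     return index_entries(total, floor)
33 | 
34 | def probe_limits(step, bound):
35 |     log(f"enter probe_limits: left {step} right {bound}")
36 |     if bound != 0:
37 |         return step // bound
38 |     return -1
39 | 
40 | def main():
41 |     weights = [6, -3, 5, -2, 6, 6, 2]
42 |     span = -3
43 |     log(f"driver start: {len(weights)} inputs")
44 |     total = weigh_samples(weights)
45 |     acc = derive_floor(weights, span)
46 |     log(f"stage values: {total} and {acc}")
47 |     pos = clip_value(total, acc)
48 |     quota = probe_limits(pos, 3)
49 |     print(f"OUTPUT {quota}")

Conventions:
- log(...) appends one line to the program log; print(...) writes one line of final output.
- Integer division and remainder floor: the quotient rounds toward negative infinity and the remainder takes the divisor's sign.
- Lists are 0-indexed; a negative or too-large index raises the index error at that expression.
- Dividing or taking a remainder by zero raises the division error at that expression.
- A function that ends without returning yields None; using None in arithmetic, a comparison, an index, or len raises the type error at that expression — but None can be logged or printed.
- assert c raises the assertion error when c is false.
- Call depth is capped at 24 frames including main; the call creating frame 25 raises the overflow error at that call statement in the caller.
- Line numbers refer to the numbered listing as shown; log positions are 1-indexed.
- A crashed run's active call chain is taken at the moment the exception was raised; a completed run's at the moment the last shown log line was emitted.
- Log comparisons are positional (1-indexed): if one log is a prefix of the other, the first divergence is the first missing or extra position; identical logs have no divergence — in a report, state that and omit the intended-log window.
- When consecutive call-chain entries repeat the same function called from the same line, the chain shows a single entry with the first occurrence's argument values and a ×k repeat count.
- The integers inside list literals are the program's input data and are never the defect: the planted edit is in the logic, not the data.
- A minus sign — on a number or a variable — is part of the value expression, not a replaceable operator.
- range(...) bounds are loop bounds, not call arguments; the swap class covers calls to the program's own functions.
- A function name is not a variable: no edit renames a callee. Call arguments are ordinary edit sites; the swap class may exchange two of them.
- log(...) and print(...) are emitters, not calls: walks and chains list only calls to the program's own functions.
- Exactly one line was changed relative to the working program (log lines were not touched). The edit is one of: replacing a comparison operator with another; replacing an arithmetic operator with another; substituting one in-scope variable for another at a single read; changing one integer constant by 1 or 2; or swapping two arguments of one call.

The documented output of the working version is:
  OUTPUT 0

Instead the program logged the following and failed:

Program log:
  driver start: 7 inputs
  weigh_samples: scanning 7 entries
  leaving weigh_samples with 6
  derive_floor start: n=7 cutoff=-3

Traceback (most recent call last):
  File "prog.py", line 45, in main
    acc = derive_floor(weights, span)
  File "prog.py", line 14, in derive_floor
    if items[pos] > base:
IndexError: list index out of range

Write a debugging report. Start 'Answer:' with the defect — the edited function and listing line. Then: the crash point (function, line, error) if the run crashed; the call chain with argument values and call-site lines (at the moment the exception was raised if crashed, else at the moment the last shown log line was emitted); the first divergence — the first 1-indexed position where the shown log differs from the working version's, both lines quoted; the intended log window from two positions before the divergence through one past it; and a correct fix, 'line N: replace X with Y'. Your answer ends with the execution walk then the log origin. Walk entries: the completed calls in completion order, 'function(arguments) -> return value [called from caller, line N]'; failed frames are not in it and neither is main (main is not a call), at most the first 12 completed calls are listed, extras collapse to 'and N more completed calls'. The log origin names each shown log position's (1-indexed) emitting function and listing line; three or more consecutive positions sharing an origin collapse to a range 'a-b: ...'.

Answer: the defect is in derive_floor at line 13.
The tell: The faulty run's log stops after 4 lines; the working version's next line would be 'step 0: running value 6'.
Crash: derive_floor, line 14, IndexError.
Call chain: main -> derive_floor([6, -3, 5, -2, 6, 6, 2], -3) (called at line 45).
First divergence: position 5; the shown log stops at 4 lines while the working version next logs 'step 0: running value 6'.
Intended log window:
  3: leaving weigh_samples with 6
  4: derive_floor start: n=7 cutoff=-3
  5: step 0: running value 6
  6: step 1: running value 6
Execution walk:
  weigh_samples([6, -3, 5, -2, 6, 6, 2]) -> 6  [called from main, line 44]
Origin of each log line:
  1: logged in main at line 43
  2: logged in weigh_samples at line 2
  3: logged in weigh_samples at line 7
  4: logged in derive_floor at line 11
A correct fix: line 13: replace `-2` with `0`.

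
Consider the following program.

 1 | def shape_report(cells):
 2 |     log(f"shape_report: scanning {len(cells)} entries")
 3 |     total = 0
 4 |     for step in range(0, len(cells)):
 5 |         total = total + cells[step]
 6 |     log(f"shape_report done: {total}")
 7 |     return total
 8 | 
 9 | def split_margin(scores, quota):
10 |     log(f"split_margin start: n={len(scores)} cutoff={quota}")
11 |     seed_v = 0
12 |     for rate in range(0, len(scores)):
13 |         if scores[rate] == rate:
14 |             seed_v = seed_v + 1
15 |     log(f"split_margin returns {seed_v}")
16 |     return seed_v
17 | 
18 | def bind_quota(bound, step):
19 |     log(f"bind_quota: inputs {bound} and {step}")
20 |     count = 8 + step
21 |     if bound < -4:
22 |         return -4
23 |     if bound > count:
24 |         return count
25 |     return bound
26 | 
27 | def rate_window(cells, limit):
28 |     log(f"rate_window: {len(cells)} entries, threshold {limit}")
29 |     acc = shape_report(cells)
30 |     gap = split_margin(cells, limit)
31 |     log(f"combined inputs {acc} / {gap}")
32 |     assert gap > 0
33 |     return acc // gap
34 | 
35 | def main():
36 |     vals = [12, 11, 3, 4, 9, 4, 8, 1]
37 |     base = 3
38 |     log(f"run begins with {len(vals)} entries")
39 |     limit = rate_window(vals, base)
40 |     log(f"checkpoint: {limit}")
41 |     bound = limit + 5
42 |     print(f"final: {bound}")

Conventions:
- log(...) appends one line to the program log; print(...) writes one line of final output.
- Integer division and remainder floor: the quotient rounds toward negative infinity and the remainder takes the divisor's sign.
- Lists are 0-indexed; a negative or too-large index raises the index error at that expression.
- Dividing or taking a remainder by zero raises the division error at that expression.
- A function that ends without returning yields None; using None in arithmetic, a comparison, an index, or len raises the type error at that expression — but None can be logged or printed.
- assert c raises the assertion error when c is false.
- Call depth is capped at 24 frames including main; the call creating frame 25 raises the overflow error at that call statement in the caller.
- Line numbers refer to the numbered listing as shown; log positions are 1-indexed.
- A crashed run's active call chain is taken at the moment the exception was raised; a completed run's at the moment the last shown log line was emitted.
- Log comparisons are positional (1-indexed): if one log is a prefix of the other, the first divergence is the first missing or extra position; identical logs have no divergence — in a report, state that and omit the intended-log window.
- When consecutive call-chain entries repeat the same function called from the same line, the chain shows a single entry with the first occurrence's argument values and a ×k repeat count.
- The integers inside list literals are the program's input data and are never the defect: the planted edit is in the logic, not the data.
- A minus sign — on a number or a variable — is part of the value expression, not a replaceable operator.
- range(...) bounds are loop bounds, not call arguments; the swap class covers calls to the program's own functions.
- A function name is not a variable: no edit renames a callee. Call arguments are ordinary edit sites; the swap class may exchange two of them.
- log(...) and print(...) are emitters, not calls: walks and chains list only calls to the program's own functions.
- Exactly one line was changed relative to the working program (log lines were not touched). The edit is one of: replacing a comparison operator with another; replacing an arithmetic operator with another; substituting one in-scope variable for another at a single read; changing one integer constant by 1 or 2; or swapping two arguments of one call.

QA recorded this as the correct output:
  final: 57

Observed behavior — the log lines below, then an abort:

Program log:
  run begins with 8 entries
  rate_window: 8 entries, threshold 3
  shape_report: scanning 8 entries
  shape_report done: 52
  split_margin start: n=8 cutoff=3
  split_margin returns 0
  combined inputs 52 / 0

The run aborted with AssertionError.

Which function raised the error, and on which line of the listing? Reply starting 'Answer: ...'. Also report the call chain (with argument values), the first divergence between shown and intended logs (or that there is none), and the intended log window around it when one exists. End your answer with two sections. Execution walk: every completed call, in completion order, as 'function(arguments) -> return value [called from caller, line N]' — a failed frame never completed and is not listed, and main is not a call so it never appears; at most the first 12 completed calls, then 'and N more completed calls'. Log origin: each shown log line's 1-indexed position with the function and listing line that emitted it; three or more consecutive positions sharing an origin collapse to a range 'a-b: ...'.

Answer: the error was raised in rate_window, line 32.
The tell: Everything matches until log position 6, which reads 'split_margin returns 0' in place of 'split_margin returns 1'.
Call chain: main -> rate_window([12, 11, 3, 4, 9, 4, 8, 1], 3) (called at line 39).
First divergence: position 6 — the shown line 'split_margin returns 0' should read 'split_margin returns 1'.
Intended log window:
  4: shape_report done: 52
  5: split_margin start: n=8 cutoff=3
  6: split_margin returns 1
  7: combined inputs 52 / 1
Execution walk:
  shape_report([12, 11, 3, 4, 9, 4, 8, 1]) -> 52  [called from rate_window, line 29]
  split_margin([12, 11, 3, 4, 9, 4, 8, 1], 3) -> 0  [called from rate_window, line 30]
Log origin:
  1: emitted by main (line 38)
  2: emitted by rate_window (line 28)
  3: emitted by shape_report (line 2)
  4: emitted by shape_report (line 6)
  5: emitted by split_margin (line 10)
  6: emitted by split_margin (line 15)
  7: emitted by rate_window (line 31)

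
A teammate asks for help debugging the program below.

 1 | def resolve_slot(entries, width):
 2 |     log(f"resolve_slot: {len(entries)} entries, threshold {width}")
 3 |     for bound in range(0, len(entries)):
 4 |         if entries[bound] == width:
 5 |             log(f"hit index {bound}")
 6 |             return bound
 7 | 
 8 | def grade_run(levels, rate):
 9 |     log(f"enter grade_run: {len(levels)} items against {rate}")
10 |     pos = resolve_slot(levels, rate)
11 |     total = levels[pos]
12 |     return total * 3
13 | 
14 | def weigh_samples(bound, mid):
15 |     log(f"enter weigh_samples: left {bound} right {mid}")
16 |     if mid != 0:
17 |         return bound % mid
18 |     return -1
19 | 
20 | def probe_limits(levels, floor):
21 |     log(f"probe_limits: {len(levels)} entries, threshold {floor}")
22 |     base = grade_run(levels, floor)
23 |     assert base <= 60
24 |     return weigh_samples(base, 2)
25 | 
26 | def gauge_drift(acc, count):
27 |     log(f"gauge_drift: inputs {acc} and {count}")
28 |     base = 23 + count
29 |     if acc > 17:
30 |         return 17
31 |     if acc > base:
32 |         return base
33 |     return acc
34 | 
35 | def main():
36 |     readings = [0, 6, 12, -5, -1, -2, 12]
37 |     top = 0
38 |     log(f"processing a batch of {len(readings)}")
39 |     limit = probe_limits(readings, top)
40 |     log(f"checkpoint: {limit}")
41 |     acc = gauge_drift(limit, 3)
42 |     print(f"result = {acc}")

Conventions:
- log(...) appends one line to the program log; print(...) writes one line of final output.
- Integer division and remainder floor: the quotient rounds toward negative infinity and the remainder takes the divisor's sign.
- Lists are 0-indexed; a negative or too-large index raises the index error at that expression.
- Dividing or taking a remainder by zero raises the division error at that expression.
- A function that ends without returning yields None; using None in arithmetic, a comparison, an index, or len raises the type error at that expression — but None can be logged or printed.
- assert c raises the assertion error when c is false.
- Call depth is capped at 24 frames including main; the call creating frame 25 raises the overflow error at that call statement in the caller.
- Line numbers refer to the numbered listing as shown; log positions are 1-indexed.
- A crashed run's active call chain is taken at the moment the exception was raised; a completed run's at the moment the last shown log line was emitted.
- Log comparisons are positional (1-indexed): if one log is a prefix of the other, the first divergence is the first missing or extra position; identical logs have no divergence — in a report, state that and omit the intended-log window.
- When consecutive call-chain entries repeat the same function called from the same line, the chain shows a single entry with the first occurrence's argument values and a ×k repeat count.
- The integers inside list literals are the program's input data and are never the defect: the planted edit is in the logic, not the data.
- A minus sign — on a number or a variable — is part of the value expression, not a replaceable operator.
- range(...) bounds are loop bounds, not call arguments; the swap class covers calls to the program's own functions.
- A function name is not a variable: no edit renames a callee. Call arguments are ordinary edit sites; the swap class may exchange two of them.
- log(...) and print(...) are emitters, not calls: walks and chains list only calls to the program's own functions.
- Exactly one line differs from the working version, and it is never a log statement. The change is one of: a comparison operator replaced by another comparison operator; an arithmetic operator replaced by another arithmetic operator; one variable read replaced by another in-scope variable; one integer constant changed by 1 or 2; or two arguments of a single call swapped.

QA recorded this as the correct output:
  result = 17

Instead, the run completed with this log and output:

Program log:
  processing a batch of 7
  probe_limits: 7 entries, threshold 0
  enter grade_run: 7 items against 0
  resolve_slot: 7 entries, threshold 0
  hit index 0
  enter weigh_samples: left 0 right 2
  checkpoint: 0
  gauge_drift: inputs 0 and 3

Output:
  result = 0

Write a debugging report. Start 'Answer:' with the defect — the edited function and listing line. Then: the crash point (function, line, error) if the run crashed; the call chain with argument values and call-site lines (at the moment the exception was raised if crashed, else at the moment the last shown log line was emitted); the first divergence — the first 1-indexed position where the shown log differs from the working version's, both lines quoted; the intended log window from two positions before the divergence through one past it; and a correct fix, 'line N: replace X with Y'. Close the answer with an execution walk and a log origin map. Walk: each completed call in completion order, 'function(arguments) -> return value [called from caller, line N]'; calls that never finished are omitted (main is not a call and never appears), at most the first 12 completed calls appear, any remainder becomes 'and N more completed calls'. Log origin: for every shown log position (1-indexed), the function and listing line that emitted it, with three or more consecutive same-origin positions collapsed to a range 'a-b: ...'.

Answer: the defect is in gauge_drift at line 29.
The tell: No log line changed; the fault shows up purely in the output.
Call chain: main -> gauge_drift(0, 3) (called at line 41).
First divergence: none (the log streams are identical).
Execution walk:
  resolve_slot([0, 6, 12, -5, -1, -2, 12], 0) -> 0  [called from grade_run, line 10]
  grade_run([0, 6, 12, -5, -1, -2, 12], 0) -> 0  [called from probe_limits, line 22]
  weigh_samples(0, 2) -> 0  [called from probe_limits, line 24]
  probe_limits([0, 6, 12, -5, -1, -2, 12], 0) -> 0  [called from main, line 39]
  gauge_drift(0, 3) -> 0  [called from main, line 41]
Log origins:
  1: from main, line 38
  2: from probe_limits, line 21
  3: from grade_run, line 9
  4: from resolve_slot, line 2
  5: from resolve_slot, line 5
  6: from weigh_samples, line 15
  7: from main, line 40
  8: from gauge_drift, line 27
A correct fix: line 29: replace `>` with `<`.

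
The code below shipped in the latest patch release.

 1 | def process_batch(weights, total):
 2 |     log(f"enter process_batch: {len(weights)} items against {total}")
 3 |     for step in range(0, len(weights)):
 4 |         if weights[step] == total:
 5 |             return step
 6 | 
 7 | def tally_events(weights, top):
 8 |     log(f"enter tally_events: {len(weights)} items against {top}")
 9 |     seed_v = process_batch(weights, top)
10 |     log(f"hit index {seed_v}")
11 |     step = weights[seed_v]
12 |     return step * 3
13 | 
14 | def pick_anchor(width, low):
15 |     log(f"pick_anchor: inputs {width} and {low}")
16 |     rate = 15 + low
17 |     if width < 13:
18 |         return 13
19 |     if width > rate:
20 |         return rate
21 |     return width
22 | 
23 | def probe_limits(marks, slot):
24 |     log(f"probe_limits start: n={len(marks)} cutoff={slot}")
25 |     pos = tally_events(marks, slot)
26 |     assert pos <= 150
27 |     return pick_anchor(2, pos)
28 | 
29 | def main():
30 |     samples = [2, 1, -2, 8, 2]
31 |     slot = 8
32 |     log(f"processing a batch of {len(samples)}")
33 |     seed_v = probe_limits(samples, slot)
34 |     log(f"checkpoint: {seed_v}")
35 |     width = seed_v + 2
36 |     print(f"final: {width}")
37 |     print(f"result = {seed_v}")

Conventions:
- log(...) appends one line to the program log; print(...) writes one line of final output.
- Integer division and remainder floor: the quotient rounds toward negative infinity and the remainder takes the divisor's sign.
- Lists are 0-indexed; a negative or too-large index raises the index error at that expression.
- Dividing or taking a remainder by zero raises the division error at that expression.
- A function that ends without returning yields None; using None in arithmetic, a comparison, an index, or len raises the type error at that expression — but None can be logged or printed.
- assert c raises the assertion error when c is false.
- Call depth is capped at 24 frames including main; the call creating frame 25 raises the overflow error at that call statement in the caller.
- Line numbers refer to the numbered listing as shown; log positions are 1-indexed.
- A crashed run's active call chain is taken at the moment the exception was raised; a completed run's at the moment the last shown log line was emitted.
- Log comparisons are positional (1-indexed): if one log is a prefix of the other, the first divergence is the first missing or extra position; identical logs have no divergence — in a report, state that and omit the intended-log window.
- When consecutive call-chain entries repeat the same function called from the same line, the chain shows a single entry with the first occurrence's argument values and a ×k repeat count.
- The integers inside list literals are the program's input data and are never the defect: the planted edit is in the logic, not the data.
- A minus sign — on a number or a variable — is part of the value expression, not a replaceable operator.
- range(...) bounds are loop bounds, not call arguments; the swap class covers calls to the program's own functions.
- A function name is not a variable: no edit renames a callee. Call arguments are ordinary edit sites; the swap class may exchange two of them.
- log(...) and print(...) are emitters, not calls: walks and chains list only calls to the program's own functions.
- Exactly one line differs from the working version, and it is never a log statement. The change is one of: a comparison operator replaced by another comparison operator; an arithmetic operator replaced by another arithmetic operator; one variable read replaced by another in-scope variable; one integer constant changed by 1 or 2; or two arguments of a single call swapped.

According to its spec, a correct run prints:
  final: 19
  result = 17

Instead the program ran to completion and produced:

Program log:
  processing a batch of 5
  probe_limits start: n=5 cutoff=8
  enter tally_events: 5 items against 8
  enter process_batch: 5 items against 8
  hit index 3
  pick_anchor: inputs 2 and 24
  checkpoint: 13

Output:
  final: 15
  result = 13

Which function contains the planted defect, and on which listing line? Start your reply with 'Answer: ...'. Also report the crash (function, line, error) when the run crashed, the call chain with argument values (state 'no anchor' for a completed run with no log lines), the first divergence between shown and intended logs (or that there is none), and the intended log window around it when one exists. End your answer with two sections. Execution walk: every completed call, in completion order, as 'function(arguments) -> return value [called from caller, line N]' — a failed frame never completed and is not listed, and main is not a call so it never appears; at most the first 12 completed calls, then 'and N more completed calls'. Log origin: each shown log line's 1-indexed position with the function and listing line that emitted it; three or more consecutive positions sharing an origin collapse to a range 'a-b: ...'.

Answer: the defect is in probe_limits at line 27.
Key observation: Position 6 is the first bad log line: 'pick_anchor: inputs 2 and 24' should read 'pick_anchor: inputs 24 and 2'.
Call chain: main.
First divergence: position 6; shown 'pick_anchor: inputs 2 and 24' vs intended 'pick_anchor: inputs 24 and 2'.
Intended log window:
  4: enter process_batch: 5 items against 8
  5: hit index 3
  6: pick_anchor: inputs 24 and 2
  7: checkpoint: 17
Execution walk:
  process_batch([2, 1, -2, 8, 2], 8) -> 3  [called from tally_events, line 9]
  tally_events([2, 1, -2, 8, 2], 8) -> 24  [called from probe_limits, line 25]
  pick_anchor(2, 24) -> 13  [called from probe_limits, line 27]
  probe_limits([2, 1, -2, 8, 2], 8) -> 13  [called from main, line 33]
Log origin:
  1 — main, line 32
  2 — probe_limits, line 24
  3 — tally_events, line 8
  4 — process_batch, line 2
  5 — tally_events, line 10
  6 — pick_anchor, line 15
  7 — main, line 34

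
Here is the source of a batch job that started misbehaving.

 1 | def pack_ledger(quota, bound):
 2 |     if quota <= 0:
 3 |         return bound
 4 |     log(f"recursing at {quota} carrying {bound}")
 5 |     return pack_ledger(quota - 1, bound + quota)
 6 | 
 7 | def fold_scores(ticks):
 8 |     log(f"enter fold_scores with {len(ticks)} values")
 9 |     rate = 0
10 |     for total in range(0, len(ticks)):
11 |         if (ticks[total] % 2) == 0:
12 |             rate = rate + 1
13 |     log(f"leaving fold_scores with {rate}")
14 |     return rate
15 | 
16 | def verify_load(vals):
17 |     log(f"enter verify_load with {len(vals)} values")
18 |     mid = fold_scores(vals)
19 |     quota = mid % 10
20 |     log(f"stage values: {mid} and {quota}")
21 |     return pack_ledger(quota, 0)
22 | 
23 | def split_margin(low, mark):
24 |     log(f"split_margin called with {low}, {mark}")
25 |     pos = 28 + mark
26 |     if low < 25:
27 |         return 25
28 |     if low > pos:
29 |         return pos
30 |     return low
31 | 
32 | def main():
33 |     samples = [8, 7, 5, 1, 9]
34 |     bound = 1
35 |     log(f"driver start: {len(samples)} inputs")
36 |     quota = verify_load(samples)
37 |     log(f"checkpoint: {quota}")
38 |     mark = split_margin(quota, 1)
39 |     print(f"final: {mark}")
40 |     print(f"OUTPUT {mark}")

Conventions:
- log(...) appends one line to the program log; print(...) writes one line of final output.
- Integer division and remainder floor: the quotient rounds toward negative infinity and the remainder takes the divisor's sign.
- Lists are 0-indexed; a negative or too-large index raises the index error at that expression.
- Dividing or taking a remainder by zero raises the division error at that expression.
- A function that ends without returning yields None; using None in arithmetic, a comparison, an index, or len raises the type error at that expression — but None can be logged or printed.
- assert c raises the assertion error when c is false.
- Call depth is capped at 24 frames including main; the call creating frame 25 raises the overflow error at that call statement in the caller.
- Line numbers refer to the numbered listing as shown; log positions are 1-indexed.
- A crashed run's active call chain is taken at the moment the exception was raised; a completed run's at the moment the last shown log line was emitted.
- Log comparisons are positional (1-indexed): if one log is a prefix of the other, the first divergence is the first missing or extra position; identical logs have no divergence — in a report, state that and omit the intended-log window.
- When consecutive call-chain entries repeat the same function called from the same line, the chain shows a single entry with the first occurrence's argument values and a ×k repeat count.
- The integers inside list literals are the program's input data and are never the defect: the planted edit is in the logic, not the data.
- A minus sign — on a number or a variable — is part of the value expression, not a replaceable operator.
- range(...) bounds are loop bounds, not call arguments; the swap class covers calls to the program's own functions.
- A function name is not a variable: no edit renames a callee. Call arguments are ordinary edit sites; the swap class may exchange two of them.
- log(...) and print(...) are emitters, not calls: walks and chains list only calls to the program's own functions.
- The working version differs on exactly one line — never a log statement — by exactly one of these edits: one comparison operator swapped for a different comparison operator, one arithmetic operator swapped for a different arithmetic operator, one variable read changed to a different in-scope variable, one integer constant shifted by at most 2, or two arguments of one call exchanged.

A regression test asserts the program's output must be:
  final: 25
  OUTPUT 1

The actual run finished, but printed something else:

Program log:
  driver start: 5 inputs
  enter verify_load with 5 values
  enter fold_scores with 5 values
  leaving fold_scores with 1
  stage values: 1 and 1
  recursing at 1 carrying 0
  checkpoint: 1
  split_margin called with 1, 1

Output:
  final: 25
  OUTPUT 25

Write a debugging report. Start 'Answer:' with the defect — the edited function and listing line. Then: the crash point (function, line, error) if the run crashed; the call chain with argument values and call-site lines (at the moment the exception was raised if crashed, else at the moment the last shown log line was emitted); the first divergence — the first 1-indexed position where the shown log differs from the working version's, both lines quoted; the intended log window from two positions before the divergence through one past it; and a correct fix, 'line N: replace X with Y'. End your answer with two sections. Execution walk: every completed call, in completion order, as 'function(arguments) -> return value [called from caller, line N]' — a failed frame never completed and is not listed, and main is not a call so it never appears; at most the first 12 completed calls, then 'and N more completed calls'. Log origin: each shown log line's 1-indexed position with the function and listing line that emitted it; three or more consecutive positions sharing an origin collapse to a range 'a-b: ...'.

Answer: the defect is in main at line 40.
Key fact: No log line changed; the fault shows up purely in the output.
Call chain: main -> split_margin(1, 1) (called at line 38).
First divergence: none; the two logs match at every position.
Execution walk:
  fold_scores([8, 7, 5, 1, 9]) -> 1  [called from verify_load, line 18]
  pack_ledger(0, 1) -> 1  [called from pack_ledger, line 5]
  pack_ledger(1, 0) -> 1  [called from verify_load, line 21]
  verify_load([8, 7, 5, 1, 9]) -> 1  [called from main, line 36]
  split_margin(1, 1) -> 25  [called from main, line 38]
Log line origins:
  1: from main, line 35
  2: from verify_load, line 17
  3: from fold_scores, line 8
  4: from fold_scores, line 13
  5: from verify_load, line 20
  6: from pack_ledger, line 4
  7: from main, line 37
  8: from split_margin, line 24
A correct fix: line 40: replace `mark` with `quota`.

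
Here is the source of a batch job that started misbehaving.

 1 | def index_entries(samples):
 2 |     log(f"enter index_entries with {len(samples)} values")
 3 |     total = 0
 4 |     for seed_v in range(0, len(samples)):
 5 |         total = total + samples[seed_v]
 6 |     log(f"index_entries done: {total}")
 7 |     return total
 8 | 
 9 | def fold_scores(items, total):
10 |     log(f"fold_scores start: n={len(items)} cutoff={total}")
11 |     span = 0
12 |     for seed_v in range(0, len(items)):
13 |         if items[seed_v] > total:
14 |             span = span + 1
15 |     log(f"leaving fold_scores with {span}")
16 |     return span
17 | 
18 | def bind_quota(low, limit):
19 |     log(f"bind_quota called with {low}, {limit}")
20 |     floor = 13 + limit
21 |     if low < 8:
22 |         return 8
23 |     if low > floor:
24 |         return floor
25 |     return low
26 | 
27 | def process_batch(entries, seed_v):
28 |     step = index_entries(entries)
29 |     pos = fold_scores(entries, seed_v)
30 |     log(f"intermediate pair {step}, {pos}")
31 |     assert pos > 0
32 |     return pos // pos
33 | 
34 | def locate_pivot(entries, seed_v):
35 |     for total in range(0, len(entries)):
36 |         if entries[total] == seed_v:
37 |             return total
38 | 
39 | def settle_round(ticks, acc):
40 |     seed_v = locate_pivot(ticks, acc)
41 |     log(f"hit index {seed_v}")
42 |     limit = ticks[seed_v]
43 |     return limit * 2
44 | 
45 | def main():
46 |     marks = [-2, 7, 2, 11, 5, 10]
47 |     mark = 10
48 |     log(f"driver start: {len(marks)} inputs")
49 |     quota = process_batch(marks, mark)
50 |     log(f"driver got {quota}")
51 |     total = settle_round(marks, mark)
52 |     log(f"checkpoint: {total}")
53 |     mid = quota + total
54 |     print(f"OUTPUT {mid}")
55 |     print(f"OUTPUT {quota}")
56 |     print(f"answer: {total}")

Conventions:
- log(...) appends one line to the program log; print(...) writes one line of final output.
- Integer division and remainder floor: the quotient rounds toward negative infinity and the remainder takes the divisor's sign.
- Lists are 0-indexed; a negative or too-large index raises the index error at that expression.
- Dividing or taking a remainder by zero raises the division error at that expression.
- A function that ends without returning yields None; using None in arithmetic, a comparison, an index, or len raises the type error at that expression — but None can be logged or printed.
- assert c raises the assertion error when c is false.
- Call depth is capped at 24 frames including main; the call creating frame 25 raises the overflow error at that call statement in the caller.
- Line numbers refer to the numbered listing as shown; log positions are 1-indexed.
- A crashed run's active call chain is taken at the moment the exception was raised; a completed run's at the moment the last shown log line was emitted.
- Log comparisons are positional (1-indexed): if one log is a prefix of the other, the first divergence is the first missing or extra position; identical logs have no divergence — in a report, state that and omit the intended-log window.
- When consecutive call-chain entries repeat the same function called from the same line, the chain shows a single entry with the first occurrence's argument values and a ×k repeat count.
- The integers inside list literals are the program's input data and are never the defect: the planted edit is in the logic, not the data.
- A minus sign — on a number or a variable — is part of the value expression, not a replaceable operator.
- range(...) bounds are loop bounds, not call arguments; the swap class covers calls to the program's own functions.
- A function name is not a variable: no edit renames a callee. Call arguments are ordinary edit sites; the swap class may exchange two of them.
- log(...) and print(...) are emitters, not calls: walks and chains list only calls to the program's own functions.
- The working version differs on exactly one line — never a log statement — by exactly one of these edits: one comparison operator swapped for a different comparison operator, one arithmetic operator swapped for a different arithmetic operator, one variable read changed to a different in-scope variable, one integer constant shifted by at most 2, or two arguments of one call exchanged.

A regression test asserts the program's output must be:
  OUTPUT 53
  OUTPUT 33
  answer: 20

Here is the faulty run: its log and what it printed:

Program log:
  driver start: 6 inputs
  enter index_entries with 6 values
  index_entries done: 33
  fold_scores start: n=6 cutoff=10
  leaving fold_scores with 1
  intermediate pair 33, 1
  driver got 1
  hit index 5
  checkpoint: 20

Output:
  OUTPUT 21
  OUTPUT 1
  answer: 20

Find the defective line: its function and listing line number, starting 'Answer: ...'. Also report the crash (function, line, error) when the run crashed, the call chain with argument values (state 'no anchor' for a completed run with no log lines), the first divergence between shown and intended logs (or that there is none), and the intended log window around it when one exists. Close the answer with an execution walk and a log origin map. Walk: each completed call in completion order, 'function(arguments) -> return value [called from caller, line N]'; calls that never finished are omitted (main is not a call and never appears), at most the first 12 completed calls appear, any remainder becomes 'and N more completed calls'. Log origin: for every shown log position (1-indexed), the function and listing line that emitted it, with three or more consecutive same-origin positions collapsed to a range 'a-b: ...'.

Answer: the defect is in process_batch at line 32.
The tell: Position 7 is the first bad log line: 'driver got 1' should read 'driver got 33'.
Call chain: main.
First divergence: position 7 — shown 'driver got 1', intended 'driver got 33'.
Intended log window:
  5: leaving fold_scores with 1
  6: intermediate pair 33, 1
  7: driver got 33
  8: hit index 5
Execution walk:
  index_entries([-2, 7, 2, 11, 5, 10]) -> 33  [called from process_batch, line 28]
  fold_scores([-2, 7, 2, 11, 5, 10], 10) -> 1  [called from process_batch, line 29]
  process_batch([-2, 7, 2, 11, 5, 10], 10) -> 1  [called from main, line 49]
  locate_pivot([-2, 7, 2, 11, 5, 10], 10) -> 5  [called from settle_round, line 40]
  settle_round([-2, 7, 2, 11, 5, 10], 10) -> 20  [called from main, line 51]
Log origins:
  1: emitted by main (line 48)
  2: emitted by index_entries (line 2)
  3: emitted by index_entries (line 6)
  4: emitted by fold_scores (line 10)
  5: emitted by fold_scores (line 15)
  6: emitted by process_batch (line 30)
  7: emitted by main (line 50)
  8: emitted by settle_round (line 41)
  9: emitted by main (line 52)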